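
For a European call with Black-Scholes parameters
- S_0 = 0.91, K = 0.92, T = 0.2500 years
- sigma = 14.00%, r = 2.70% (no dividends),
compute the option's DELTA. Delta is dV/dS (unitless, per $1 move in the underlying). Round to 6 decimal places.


d1 = -0.0247010076; d2 = -0.0947010076
phi(d1) = 0.3988205937; exp(-qT) = 1.0000000000; exp(-rT) = 0.9932727301
N(d1) = 0.4901467257
Delta = exp(-qT) * N(d1) = 1.0000000000 * 0.4901467257 = 0.490147

Answer: Delta = 0.490147


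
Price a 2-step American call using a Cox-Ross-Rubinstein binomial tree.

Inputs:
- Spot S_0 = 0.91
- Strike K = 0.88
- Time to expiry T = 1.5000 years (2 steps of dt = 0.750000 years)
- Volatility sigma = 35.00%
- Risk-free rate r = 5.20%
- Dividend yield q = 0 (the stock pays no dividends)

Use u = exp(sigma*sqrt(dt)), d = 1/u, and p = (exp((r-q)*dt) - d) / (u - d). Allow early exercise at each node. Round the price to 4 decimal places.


Answer: Price = V(0,0) = 0.1886

Derivation:
dt = T/N = 0.750000
u = exp(sigma*sqrt(dt)) = 1.354062; d = 1/u = 0.738519
p = (exp((r-q)*dt) - d) / (u - d) = 0.489408
Discount per step: exp(-r*dt) = 0.961751
Stock lattice S(k, i) with i counting down-moves:
  k=0: S(0,0) = 0.9100
  k=1: S(1,0) = 1.2322; S(1,1) = 0.6721
  k=2: S(2,0) = 1.6685; S(2,1) = 0.9100; S(2,2) = 0.4963
Terminal payoffs V(N, i) = max(S_T - K, 0):
  V(2,0) = 0.788470; V(2,1) = 0.030000; V(2,2) = 0.000000
Backward induction: V(k, i) = exp(-r*dt) * [p * V(k+1, i) + (1-p) * V(k+1, i+1)]; then take max(V_cont, immediate exercise) for American.
  V(1,0) = exp(-r*dt) * [p*0.788470 + (1-p)*0.030000] = 0.385856; exercise = 0.352196; V(1,0) = max -> 0.385856
  V(1,1) = exp(-r*dt) * [p*0.030000 + (1-p)*0.000000] = 0.014121; exercise = 0.000000; V(1,1) = max -> 0.014121
  V(0,0) = exp(-r*dt) * [p*0.385856 + (1-p)*0.014121] = 0.188552; exercise = 0.030000; V(0,0) = max -> 0.188552


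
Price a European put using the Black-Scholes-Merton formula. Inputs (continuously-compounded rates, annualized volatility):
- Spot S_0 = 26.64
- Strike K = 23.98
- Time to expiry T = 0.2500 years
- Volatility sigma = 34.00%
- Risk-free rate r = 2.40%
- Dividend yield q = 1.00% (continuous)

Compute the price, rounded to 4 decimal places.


d1 = (ln(S/K) + (r - q + 0.5*sigma^2) * T) / (sigma * sqrt(T)) = 0.72437468
d2 = d1 - sigma * sqrt(T) = 0.55437468
exp(-rT) = 0.99401796; exp(-qT) = 0.99750312
P = K * exp(-rT) * N(-d2) - S_0 * exp(-qT) * N(-d1)
N(-d1) = 0.23441787; N(-d2) = 0.28966122
P = 23.9800 * 0.99401796 * 0.28966122 - 26.6400 * 0.99750312 * 0.23441787 = 0.6752

Answer: Price = 0.6752


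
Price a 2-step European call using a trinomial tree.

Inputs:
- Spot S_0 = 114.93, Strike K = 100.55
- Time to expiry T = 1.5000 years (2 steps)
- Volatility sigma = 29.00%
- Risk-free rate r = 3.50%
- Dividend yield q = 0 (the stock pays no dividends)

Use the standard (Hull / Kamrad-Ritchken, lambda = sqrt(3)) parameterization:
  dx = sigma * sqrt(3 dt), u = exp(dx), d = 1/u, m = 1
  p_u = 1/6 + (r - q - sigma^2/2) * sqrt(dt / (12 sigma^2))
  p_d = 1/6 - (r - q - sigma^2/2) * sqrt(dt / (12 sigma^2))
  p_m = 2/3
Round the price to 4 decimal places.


dt = T/N = 0.750000; dx = sigma*sqrt(3*dt) = 0.435000
u = exp(dx) = 1.544963; d = 1/u = 0.647265
p_u = 0.160589, p_m = 0.666667, p_d = 0.172744
Discount per step: exp(-r*dt) = 0.974092
Stock lattice S(k, j) with j the centered position index:
  k=0: S(0,+0) = 114.9300
  k=1: S(1,-1) = 74.3901; S(1,+0) = 114.9300; S(1,+1) = 177.5626
  k=2: S(2,-2) = 48.1501; S(2,-1) = 74.3901; S(2,+0) = 114.9300; S(2,+1) = 177.5626; S(2,+2) = 274.3277
Terminal payoffs V(N, j) = max(S_T - K, 0):
  V(2,-2) = 0.000000; V(2,-1) = 0.000000; V(2,+0) = 14.380000; V(2,+1) = 77.012604; V(2,+2) = 173.777664
Backward induction: V(k, j) = exp(-r*dt) * [p_u * V(k+1, j+1) + p_m * V(k+1, j) + p_d * V(k+1, j-1)]
  V(1,-1) = exp(-r*dt) * [p_u*14.380000 + p_m*0.000000 + p_d*0.000000] = 2.249441
  V(1,+0) = exp(-r*dt) * [p_u*77.012604 + p_m*14.380000 + p_d*0.000000] = 21.385254
  V(1,+1) = exp(-r*dt) * [p_u*173.777664 + p_m*77.012604 + p_d*14.380000] = 79.615028
  V(0,+0) = exp(-r*dt) * [p_u*79.615028 + p_m*21.385254 + p_d*2.249441] = 26.720031

Answer: Price = V(0,0) = 26.7200


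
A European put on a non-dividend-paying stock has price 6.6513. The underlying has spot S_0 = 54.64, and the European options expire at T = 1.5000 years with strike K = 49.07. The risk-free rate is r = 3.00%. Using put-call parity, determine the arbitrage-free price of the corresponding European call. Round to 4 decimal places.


Answer: Call price = 14.3805

Derivation:
Put-call parity: C - P = S_0 * exp(-qT) - K * exp(-rT).
S_0 * exp(-qT) = 54.6400 * 1.00000000 = 54.64000000
K * exp(-rT) = 49.0700 * 0.95599748 = 46.91079643
C = P + S*exp(-qT) - K*exp(-rT)
C = 6.6513 + 54.64000000 - 46.91079643 = 14.3805


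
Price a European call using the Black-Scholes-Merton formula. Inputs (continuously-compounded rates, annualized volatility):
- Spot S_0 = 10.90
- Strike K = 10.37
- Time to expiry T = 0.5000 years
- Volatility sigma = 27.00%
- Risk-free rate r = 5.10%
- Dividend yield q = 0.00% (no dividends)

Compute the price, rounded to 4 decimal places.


Answer: Price = 1.2556

Derivation:
d1 = (ln(S/K) + (r - q + 0.5*sigma^2) * T) / (sigma * sqrt(T)) = 0.49010758
d2 = d1 - sigma * sqrt(T) = 0.29918875
exp(-rT) = 0.97482238; exp(-qT) = 1.00000000
C = S_0 * exp(-qT) * N(d1) - K * exp(-rT) * N(d2)
N(d1) = 0.68797111; N(d2) = 0.61760198
C = 10.9000 * 1.00000000 * 0.68797111 - 10.3700 * 0.97482238 * 0.61760198 = 1.2556


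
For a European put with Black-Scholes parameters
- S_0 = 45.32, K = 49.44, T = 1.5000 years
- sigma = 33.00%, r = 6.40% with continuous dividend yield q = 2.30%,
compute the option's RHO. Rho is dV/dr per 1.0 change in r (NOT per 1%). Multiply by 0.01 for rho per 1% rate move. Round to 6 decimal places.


d1 = 0.1389618368; d2 = -0.2652039707
phi(d1) = 0.3951089500; exp(-qT) = 0.9660883397; exp(-rT) = 0.9084640161
N(-d2) = 0.6045738319
Rho = -K*T*exp(-rT)*N(-d2) = -49.4400 * 1.5000 * 0.9084640161 * 0.6045738319 = -40.731162

Answer: Rho = -40.731162


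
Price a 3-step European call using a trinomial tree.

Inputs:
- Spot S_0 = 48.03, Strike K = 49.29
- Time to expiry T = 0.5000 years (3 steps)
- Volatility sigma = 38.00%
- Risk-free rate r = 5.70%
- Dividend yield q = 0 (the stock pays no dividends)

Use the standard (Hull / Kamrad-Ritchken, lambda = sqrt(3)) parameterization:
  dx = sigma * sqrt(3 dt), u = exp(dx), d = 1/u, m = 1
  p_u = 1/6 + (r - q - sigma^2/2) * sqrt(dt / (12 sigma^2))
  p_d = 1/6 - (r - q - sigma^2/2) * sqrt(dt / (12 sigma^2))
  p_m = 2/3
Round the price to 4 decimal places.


dt = T/N = 0.166667; dx = sigma*sqrt(3*dt) = 0.268701
u = exp(dx) = 1.308263; d = 1/u = 0.764372
p_u = 0.161953, p_m = 0.666667, p_d = 0.171381
Discount per step: exp(-r*dt) = 0.990545
Stock lattice S(k, j) with j the centered position index:
  k=0: S(0,+0) = 48.0300
  k=1: S(1,-1) = 36.7128; S(1,+0) = 48.0300; S(1,+1) = 62.8359
  k=2: S(2,-2) = 28.0622; S(2,-1) = 36.7128; S(2,+0) = 48.0300; S(2,+1) = 62.8359; S(2,+2) = 82.2059
  k=3: S(3,-3) = 21.4500; S(3,-2) = 28.0622; S(3,-1) = 36.7128; S(3,+0) = 48.0300; S(3,+1) = 62.8359; S(3,+2) = 82.2059; S(3,+3) = 107.5470
Terminal payoffs V(N, j) = max(S_T - K, 0):
  V(3,-3) = 0.000000; V(3,-2) = 0.000000; V(3,-1) = 0.000000; V(3,+0) = 0.000000; V(3,+1) = 13.545889; V(3,+2) = 32.915891; V(3,+3) = 58.256955
Backward induction: V(k, j) = exp(-r*dt) * [p_u * V(k+1, j+1) + p_m * V(k+1, j) + p_d * V(k+1, j-1)]
  V(2,-2) = exp(-r*dt) * [p_u*0.000000 + p_m*0.000000 + p_d*0.000000] = 0.000000
  V(2,-1) = exp(-r*dt) * [p_u*0.000000 + p_m*0.000000 + p_d*0.000000] = 0.000000
  V(2,+0) = exp(-r*dt) * [p_u*13.545889 + p_m*0.000000 + p_d*0.000000] = 2.173050
  V(2,+1) = exp(-r*dt) * [p_u*32.915891 + p_m*13.545889 + p_d*0.000000] = 14.225620
  V(2,+2) = exp(-r*dt) * [p_u*58.256955 + p_m*32.915891 + p_d*13.545889] = 33.381661
  V(1,-1) = exp(-r*dt) * [p_u*2.173050 + p_m*0.000000 + p_d*0.000000] = 0.348604
  V(1,+0) = exp(-r*dt) * [p_u*14.225620 + p_m*2.173050 + p_d*0.000000] = 3.717096
  V(1,+1) = exp(-r*dt) * [p_u*33.381661 + p_m*14.225620 + p_d*2.173050] = 15.118107
  V(0,+0) = exp(-r*dt) * [p_u*15.118107 + p_m*3.717096 + p_d*0.348604] = 4.939080

Answer: Price = V(0,0) = 4.9391


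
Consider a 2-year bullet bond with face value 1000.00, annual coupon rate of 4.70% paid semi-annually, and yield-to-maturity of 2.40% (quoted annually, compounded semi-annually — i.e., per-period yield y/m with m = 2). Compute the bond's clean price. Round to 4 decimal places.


Coupon per period c = face * coupon_rate / m = 23.500000
Periods per year m = 2; per-period yield y/m = 0.012000
Number of cashflows N = 4
Cashflows (t years, CF_t, discount factor 1/(1+y/m)^(m*t), PV):
  t = 0.5000: CF_t = 23.500000, DF = 0.988142, PV = 23.221344
  t = 1.0000: CF_t = 23.500000, DF = 0.976425, PV = 22.945992
  t = 1.5000: CF_t = 23.500000, DF = 0.964847, PV = 22.673905
  t = 2.0000: CF_t = 1023.500000, DF = 0.953406, PV = 975.811197
Price P = sum_t PV_t = 1044.652438

Answer: Price = 1044.6524


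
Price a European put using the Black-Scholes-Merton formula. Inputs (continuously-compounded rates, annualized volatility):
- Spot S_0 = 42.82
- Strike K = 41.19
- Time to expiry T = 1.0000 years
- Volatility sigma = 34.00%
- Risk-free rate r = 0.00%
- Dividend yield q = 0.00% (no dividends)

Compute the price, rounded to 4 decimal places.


d1 = (ln(S/K) + (r - q + 0.5*sigma^2) * T) / (sigma * sqrt(T)) = 0.28414640
d2 = d1 - sigma * sqrt(T) = -0.05585360
exp(-rT) = 1.00000000; exp(-qT) = 1.00000000
P = K * exp(-rT) * N(-d2) - S_0 * exp(-qT) * N(-d1)
N(-d1) = 0.38814910; N(-d2) = 0.52227078
P = 41.1900 * 1.00000000 * 0.52227078 - 42.8200 * 1.00000000 * 0.38814910 = 4.8918

Answer: Price = 4.8918


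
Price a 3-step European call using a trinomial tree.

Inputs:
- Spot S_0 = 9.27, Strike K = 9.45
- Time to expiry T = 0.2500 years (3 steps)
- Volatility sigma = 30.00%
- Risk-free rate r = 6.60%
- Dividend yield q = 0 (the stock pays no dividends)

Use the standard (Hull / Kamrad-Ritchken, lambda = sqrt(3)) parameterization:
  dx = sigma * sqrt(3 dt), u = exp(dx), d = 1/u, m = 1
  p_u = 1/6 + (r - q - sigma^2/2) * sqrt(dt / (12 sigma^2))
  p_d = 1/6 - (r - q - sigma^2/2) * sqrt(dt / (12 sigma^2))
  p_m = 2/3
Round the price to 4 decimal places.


Answer: Price = V(0,0) = 0.5223

Derivation:
dt = T/N = 0.083333; dx = sigma*sqrt(3*dt) = 0.150000
u = exp(dx) = 1.161834; d = 1/u = 0.860708
p_u = 0.172500, p_m = 0.666667, p_d = 0.160833
Discount per step: exp(-r*dt) = 0.994515
Stock lattice S(k, j) with j the centered position index:
  k=0: S(0,+0) = 9.2700
  k=1: S(1,-1) = 7.9788; S(1,+0) = 9.2700; S(1,+1) = 10.7702
  k=2: S(2,-2) = 6.8674; S(2,-1) = 7.9788; S(2,+0) = 9.2700; S(2,+1) = 10.7702; S(2,+2) = 12.5132
  k=3: S(3,-3) = 5.9108; S(3,-2) = 6.8674; S(3,-1) = 7.9788; S(3,+0) = 9.2700; S(3,+1) = 10.7702; S(3,+2) = 12.5132; S(3,+3) = 14.5383
Terminal payoffs V(N, j) = max(S_T - K, 0):
  V(3,-3) = 0.000000; V(3,-2) = 0.000000; V(3,-1) = 0.000000; V(3,+0) = 0.000000; V(3,+1) = 1.320203; V(3,+2) = 3.063191; V(3,+3) = 5.088254
Backward induction: V(k, j) = exp(-r*dt) * [p_u * V(k+1, j+1) + p_m * V(k+1, j) + p_d * V(k+1, j-1)]
  V(2,-2) = exp(-r*dt) * [p_u*0.000000 + p_m*0.000000 + p_d*0.000000] = 0.000000
  V(2,-1) = exp(-r*dt) * [p_u*0.000000 + p_m*0.000000 + p_d*0.000000] = 0.000000
  V(2,+0) = exp(-r*dt) * [p_u*1.320203 + p_m*0.000000 + p_d*0.000000] = 0.226486
  V(2,+1) = exp(-r*dt) * [p_u*3.063191 + p_m*1.320203 + p_d*0.000000] = 1.400810
  V(2,+2) = exp(-r*dt) * [p_u*5.088254 + p_m*3.063191 + p_d*1.320203] = 3.115004
  V(1,-1) = exp(-r*dt) * [p_u*0.226486 + p_m*0.000000 + p_d*0.000000] = 0.038855
  V(1,+0) = exp(-r*dt) * [p_u*1.400810 + p_m*0.226486 + p_d*0.000000] = 0.390477
  V(1,+1) = exp(-r*dt) * [p_u*3.115004 + p_m*1.400810 + p_d*0.226486] = 1.499369
  V(0,+0) = exp(-r*dt) * [p_u*1.499369 + p_m*0.390477 + p_d*0.038855] = 0.522327


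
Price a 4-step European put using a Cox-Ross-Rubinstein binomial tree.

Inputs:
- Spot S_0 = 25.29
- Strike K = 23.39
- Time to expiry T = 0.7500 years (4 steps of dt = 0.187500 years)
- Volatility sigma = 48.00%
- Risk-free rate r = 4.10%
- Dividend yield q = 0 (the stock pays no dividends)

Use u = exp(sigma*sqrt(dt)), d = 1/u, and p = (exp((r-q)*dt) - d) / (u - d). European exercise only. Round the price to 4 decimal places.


dt = T/N = 0.187500
u = exp(sigma*sqrt(dt)) = 1.231024; d = 1/u = 0.812332
p = (exp((r-q)*dt) - d) / (u - d) = 0.466656
Discount per step: exp(-r*dt) = 0.992342
Stock lattice S(k, i) with i counting down-moves:
  k=0: S(0,0) = 25.2900
  k=1: S(1,0) = 31.1326; S(1,1) = 20.5439
  k=2: S(2,0) = 38.3250; S(2,1) = 25.2900; S(2,2) = 16.6885
  k=3: S(3,0) = 47.1789; S(3,1) = 31.1326; S(3,2) = 20.5439; S(3,3) = 13.5566
  k=4: S(4,0) = 58.0784; S(4,1) = 38.3250; S(4,2) = 25.2900; S(4,3) = 16.6885; S(4,4) = 11.0124
Terminal payoffs V(N, i) = max(K - S_T, 0):
  V(4,0) = 0.000000; V(4,1) = 0.000000; V(4,2) = 0.000000; V(4,3) = 6.701550; V(4,4) = 12.377570
Backward induction: V(k, i) = exp(-r*dt) * [p * V(k+1, i) + (1-p) * V(k+1, i+1)].
  V(3,0) = exp(-r*dt) * [p*0.000000 + (1-p)*0.000000] = 0.000000
  V(3,1) = exp(-r*dt) * [p*0.000000 + (1-p)*0.000000] = 0.000000
  V(3,2) = exp(-r*dt) * [p*0.000000 + (1-p)*6.701550] = 3.546858
  V(3,3) = exp(-r*dt) * [p*6.701550 + (1-p)*12.377570] = 9.654316
  V(2,0) = exp(-r*dt) * [p*0.000000 + (1-p)*0.000000] = 0.000000
  V(2,1) = exp(-r*dt) * [p*0.000000 + (1-p)*3.546858] = 1.877208
  V(2,2) = exp(-r*dt) * [p*3.546858 + (1-p)*9.654316] = 6.752126
  V(1,0) = exp(-r*dt) * [p*0.000000 + (1-p)*1.877208] = 0.993530
  V(1,1) = exp(-r*dt) * [p*1.877208 + (1-p)*6.752126] = 4.442928
  V(0,0) = exp(-r*dt) * [p*0.993530 + (1-p)*4.442928] = 2.811548

Answer: Price = V(0,0) = 2.8115


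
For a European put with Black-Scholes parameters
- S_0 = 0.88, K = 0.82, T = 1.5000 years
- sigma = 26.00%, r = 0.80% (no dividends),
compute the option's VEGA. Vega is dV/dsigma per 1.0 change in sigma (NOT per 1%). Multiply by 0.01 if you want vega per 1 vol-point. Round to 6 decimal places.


Answer: Vega = 0.393891

Derivation:
d1 = 0.4186666839; d2 = 0.1002330173
phi(d1) = 0.3654669495; exp(-qT) = 1.0000000000; exp(-rT) = 0.9880717129
Vega = S * exp(-qT) * phi(d1) * sqrt(T) = 0.8800 * 1.0000000000 * 0.3654669495 * 1.2247448714 = 0.393891


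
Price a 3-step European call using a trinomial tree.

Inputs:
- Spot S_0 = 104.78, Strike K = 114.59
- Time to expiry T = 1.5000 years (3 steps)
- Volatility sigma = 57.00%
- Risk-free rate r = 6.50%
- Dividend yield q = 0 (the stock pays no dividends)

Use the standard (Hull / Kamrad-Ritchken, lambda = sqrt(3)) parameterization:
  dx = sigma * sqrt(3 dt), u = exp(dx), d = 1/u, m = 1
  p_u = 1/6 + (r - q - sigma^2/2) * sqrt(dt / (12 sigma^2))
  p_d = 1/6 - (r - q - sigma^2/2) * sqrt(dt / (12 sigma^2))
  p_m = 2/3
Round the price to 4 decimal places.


dt = T/N = 0.500000; dx = sigma*sqrt(3*dt) = 0.698105
u = exp(dx) = 2.009939; d = 1/u = 0.497527
p_u = 0.131769, p_m = 0.666667, p_d = 0.201565
Discount per step: exp(-r*dt) = 0.968022
Stock lattice S(k, j) with j the centered position index:
  k=0: S(0,+0) = 104.7800
  k=1: S(1,-1) = 52.1309; S(1,+0) = 104.7800; S(1,+1) = 210.6015
  k=2: S(2,-2) = 25.9366; S(2,-1) = 52.1309; S(2,+0) = 104.7800; S(2,+1) = 210.6015; S(2,+2) = 423.2962
  k=3: S(3,-3) = 12.9042; S(3,-2) = 25.9366; S(3,-1) = 52.1309; S(3,+0) = 104.7800; S(3,+1) = 210.6015; S(3,+2) = 423.2962; S(3,+3) = 850.7996
Terminal payoffs V(N, j) = max(S_T - K, 0):
  V(3,-3) = 0.000000; V(3,-2) = 0.000000; V(3,-1) = 0.000000; V(3,+0) = 0.000000; V(3,+1) = 96.011451; V(3,+2) = 308.706156; V(3,+3) = 736.209626
Backward induction: V(k, j) = exp(-r*dt) * [p_u * V(k+1, j+1) + p_m * V(k+1, j) + p_d * V(k+1, j-1)]
  V(2,-2) = exp(-r*dt) * [p_u*0.000000 + p_m*0.000000 + p_d*0.000000] = 0.000000
  V(2,-1) = exp(-r*dt) * [p_u*0.000000 + p_m*0.000000 + p_d*0.000000] = 0.000000
  V(2,+0) = exp(-r*dt) * [p_u*96.011451 + p_m*0.000000 + p_d*0.000000] = 12.246737
  V(2,+1) = exp(-r*dt) * [p_u*308.706156 + p_m*96.011451 + p_d*0.000000] = 101.337829
  V(2,+2) = exp(-r*dt) * [p_u*736.209626 + p_m*308.706156 + p_d*96.011451] = 311.863861
  V(1,-1) = exp(-r*dt) * [p_u*12.246737 + p_m*0.000000 + p_d*0.000000] = 1.562132
  V(1,+0) = exp(-r*dt) * [p_u*101.337829 + p_m*12.246737 + p_d*0.000000] = 20.829554
  V(1,+1) = exp(-r*dt) * [p_u*311.863861 + p_m*101.337829 + p_d*12.246737] = 107.567552
  V(0,+0) = exp(-r*dt) * [p_u*107.567552 + p_m*20.829554 + p_d*1.562132] = 27.467894

Answer: Price = V(0,0) = 27.4679


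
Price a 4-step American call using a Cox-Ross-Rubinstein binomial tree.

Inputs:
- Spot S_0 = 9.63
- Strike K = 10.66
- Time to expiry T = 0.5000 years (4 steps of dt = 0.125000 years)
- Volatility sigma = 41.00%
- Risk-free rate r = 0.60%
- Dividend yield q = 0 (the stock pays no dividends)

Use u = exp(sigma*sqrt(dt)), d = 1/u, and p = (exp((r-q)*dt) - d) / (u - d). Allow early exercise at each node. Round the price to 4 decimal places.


dt = T/N = 0.125000
u = exp(sigma*sqrt(dt)) = 1.155990; d = 1/u = 0.865060
p = (exp((r-q)*dt) - d) / (u - d) = 0.466403
Discount per step: exp(-r*dt) = 0.999250
Stock lattice S(k, i) with i counting down-moves:
  k=0: S(0,0) = 9.6300
  k=1: S(1,0) = 11.1322; S(1,1) = 8.3305
  k=2: S(2,0) = 12.8687; S(2,1) = 9.6300; S(2,2) = 7.2064
  k=3: S(3,0) = 14.8761; S(3,1) = 11.1322; S(3,2) = 8.3305; S(3,3) = 6.2340
  k=4: S(4,0) = 17.1966; S(4,1) = 12.8687; S(4,2) = 9.6300; S(4,3) = 7.2064; S(4,4) = 5.3928
Terminal payoffs V(N, i) = max(S_T - K, 0):
  V(4,0) = 6.536584; V(4,1) = 2.208687; V(4,2) = 0.000000; V(4,3) = 0.000000; V(4,4) = 0.000000
Backward induction: V(k, i) = exp(-r*dt) * [p * V(k+1, i) + (1-p) * V(k+1, i+1)]; then take max(V_cont, immediate exercise) for American.
  V(3,0) = exp(-r*dt) * [p*6.536584 + (1-p)*2.208687] = 4.224062; exercise = 4.216070; V(3,0) = max -> 4.224062
  V(3,1) = exp(-r*dt) * [p*2.208687 + (1-p)*0.000000] = 1.029366; exercise = 0.472181; V(3,1) = max -> 1.029366
  V(3,2) = exp(-r*dt) * [p*0.000000 + (1-p)*0.000000] = 0.000000; exercise = 0.000000; V(3,2) = max -> 0.000000
  V(3,3) = exp(-r*dt) * [p*0.000000 + (1-p)*0.000000] = 0.000000; exercise = 0.000000; V(3,3) = max -> 0.000000
  V(2,0) = exp(-r*dt) * [p*4.224062 + (1-p)*1.029366] = 2.517493; exercise = 2.208687; V(2,0) = max -> 2.517493
  V(2,1) = exp(-r*dt) * [p*1.029366 + (1-p)*0.000000] = 0.479739; exercise = 0.000000; V(2,1) = max -> 0.479739
  V(2,2) = exp(-r*dt) * [p*0.000000 + (1-p)*0.000000] = 0.000000; exercise = 0.000000; V(2,2) = max -> 0.000000
  V(1,0) = exp(-r*dt) * [p*2.517493 + (1-p)*0.479739] = 1.429082; exercise = 0.472181; V(1,0) = max -> 1.429082
  V(1,1) = exp(-r*dt) * [p*0.479739 + (1-p)*0.000000] = 0.223584; exercise = 0.000000; V(1,1) = max -> 0.223584
  V(0,0) = exp(-r*dt) * [p*1.429082 + (1-p)*0.223584] = 0.785243; exercise = 0.000000; V(0,0) = max -> 0.785243

Answer: Price = V(0,0) = 0.7852


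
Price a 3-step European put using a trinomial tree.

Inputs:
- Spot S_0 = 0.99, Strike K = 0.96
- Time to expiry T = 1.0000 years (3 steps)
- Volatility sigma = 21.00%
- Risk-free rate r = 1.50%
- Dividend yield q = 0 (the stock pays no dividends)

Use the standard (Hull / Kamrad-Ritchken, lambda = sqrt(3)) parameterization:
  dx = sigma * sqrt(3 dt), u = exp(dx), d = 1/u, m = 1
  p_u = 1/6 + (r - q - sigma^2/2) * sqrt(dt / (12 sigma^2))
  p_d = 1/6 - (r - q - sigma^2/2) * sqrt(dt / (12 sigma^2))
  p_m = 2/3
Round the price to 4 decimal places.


dt = T/N = 0.333333; dx = sigma*sqrt(3*dt) = 0.210000
u = exp(dx) = 1.233678; d = 1/u = 0.810584
p_u = 0.161071, p_m = 0.666667, p_d = 0.172262
Discount per step: exp(-r*dt) = 0.995012
Stock lattice S(k, j) with j the centered position index:
  k=0: S(0,+0) = 0.9900
  k=1: S(1,-1) = 0.8025; S(1,+0) = 0.9900; S(1,+1) = 1.2213
  k=2: S(2,-2) = 0.6505; S(2,-1) = 0.8025; S(2,+0) = 0.9900; S(2,+1) = 1.2213; S(2,+2) = 1.5067
  k=3: S(3,-3) = 0.5273; S(3,-2) = 0.6505; S(3,-1) = 0.8025; S(3,+0) = 0.9900; S(3,+1) = 1.2213; S(3,+2) = 1.5067; S(3,+3) = 1.8588
Terminal payoffs V(N, j) = max(K - S_T, 0):
  V(3,-3) = 0.432734; V(3,-2) = 0.309524; V(3,-1) = 0.157522; V(3,+0) = 0.000000; V(3,+1) = 0.000000; V(3,+2) = 0.000000; V(3,+3) = 0.000000
Backward induction: V(k, j) = exp(-r*dt) * [p_u * V(k+1, j+1) + p_m * V(k+1, j) + p_d * V(k+1, j-1)]
  V(2,-2) = exp(-r*dt) * [p_u*0.157522 + p_m*0.309524 + p_d*0.432734] = 0.304737
  V(2,-1) = exp(-r*dt) * [p_u*0.000000 + p_m*0.157522 + p_d*0.309524] = 0.157544
  V(2,+0) = exp(-r*dt) * [p_u*0.000000 + p_m*0.000000 + p_d*0.157522] = 0.027000
  V(2,+1) = exp(-r*dt) * [p_u*0.000000 + p_m*0.000000 + p_d*0.000000] = 0.000000
  V(2,+2) = exp(-r*dt) * [p_u*0.000000 + p_m*0.000000 + p_d*0.000000] = 0.000000
  V(1,-1) = exp(-r*dt) * [p_u*0.027000 + p_m*0.157544 + p_d*0.304737] = 0.161065
  V(1,+0) = exp(-r*dt) * [p_u*0.000000 + p_m*0.027000 + p_d*0.157544] = 0.044913
  V(1,+1) = exp(-r*dt) * [p_u*0.000000 + p_m*0.000000 + p_d*0.027000] = 0.004628
  V(0,+0) = exp(-r*dt) * [p_u*0.004628 + p_m*0.044913 + p_d*0.161065] = 0.058142

Answer: Price = V(0,0) = 0.0581


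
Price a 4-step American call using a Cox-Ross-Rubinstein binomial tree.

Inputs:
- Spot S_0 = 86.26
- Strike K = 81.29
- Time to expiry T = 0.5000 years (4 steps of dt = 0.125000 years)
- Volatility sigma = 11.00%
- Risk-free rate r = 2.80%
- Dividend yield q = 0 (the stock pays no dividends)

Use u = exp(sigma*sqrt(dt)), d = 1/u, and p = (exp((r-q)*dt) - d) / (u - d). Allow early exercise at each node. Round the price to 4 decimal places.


Answer: Price = V(0,0) = 6.7575

Derivation:
dt = T/N = 0.125000
u = exp(sigma*sqrt(dt)) = 1.039657; d = 1/u = 0.961856
p = (exp((r-q)*dt) - d) / (u - d) = 0.535344
Discount per step: exp(-r*dt) = 0.996506
Stock lattice S(k, i) with i counting down-moves:
  k=0: S(0,0) = 86.2600
  k=1: S(1,0) = 89.6808; S(1,1) = 82.9697
  k=2: S(2,0) = 93.2373; S(2,1) = 86.2600; S(2,2) = 79.8048
  k=3: S(3,0) = 96.9348; S(3,1) = 89.6808; S(3,2) = 82.9697; S(3,3) = 76.7607
  k=4: S(4,0) = 100.7789; S(4,1) = 93.2373; S(4,2) = 86.2600; S(4,3) = 79.8048; S(4,4) = 73.8328
Terminal payoffs V(N, i) = max(S_T - K, 0):
  V(4,0) = 19.488948; V(4,1) = 11.947289; V(4,2) = 4.970000; V(4,3) = 0.000000; V(4,4) = 0.000000
Backward induction: V(k, i) = exp(-r*dt) * [p * V(k+1, i) + (1-p) * V(k+1, i+1)]; then take max(V_cont, immediate exercise) for American.
  V(3,0) = exp(-r*dt) * [p*19.488948 + (1-p)*11.947289] = 15.928820; exercise = 15.644802; V(3,0) = max -> 15.928820
  V(3,1) = exp(-r*dt) * [p*11.947289 + (1-p)*4.970000] = 8.674832; exercise = 8.390815; V(3,1) = max -> 8.674832
  V(3,2) = exp(-r*dt) * [p*4.970000 + (1-p)*0.000000] = 2.651362; exercise = 1.679670; V(3,2) = max -> 2.651362
  V(3,3) = exp(-r*dt) * [p*0.000000 + (1-p)*0.000000] = 0.000000; exercise = 0.000000; V(3,3) = max -> 0.000000
  V(2,0) = exp(-r*dt) * [p*15.928820 + (1-p)*8.674832] = 12.514332; exercise = 11.947289; V(2,0) = max -> 12.514332
  V(2,1) = exp(-r*dt) * [p*8.674832 + (1-p)*2.651362] = 5.855459; exercise = 4.970000; V(2,1) = max -> 5.855459
  V(2,2) = exp(-r*dt) * [p*2.651362 + (1-p)*0.000000] = 1.414431; exercise = 0.000000; V(2,2) = max -> 1.414431
  V(1,0) = exp(-r*dt) * [p*12.514332 + (1-p)*5.855459] = 9.387331; exercise = 8.390815; V(1,0) = max -> 9.387331
  V(1,1) = exp(-r*dt) * [p*5.855459 + (1-p)*1.414431] = 3.778659; exercise = 1.679670; V(1,1) = max -> 3.778659
  V(0,0) = exp(-r*dt) * [p*9.387331 + (1-p)*3.778659] = 6.757533; exercise = 4.970000; V(0,0) = max -> 6.757533


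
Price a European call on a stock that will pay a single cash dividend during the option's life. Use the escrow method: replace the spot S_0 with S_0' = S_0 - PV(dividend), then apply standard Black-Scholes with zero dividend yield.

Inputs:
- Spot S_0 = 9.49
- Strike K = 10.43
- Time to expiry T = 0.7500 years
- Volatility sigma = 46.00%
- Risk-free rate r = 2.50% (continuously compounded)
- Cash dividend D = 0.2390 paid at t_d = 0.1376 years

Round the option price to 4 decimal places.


PV(D) = D * exp(-r * t_d) = 0.2390 * 0.99656591 = 0.23817925
S_0' = S_0 - PV(D) = 9.4900 - 0.23817925 = 9.25182075
d1 = (ln(S_0'/K) + (r + sigma^2/2)*T) / (sigma*sqrt(T)) = -0.05463716
d2 = d1 - sigma*sqrt(T) = -0.45300885
exp(-rT) = 0.98142469
N(d1) = 0.47821377; N(d2) = 0.32527118
C = S_0' * N(d1) - K * exp(-rT) * N(d2) = 9.25182075 * 0.47821377 - 10.4300 * 0.98142469 * 0.32527118 = 1.0948

Answer: Price = 1.0948


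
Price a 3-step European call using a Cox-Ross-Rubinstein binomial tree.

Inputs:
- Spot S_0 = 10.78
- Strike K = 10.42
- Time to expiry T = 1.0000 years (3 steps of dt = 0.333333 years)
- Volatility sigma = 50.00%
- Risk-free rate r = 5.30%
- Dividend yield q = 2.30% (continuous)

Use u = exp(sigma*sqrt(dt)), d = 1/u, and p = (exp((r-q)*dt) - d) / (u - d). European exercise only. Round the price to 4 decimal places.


Answer: Price = V(0,0) = 2.5176

Derivation:
dt = T/N = 0.333333
u = exp(sigma*sqrt(dt)) = 1.334658; d = 1/u = 0.749256
p = (exp((r-q)*dt) - d) / (u - d) = 0.445496
Discount per step: exp(-r*dt) = 0.982488
Stock lattice S(k, i) with i counting down-moves:
  k=0: S(0,0) = 10.7800
  k=1: S(1,0) = 14.3876; S(1,1) = 8.0770
  k=2: S(2,0) = 19.2025; S(2,1) = 10.7800; S(2,2) = 6.0517
  k=3: S(3,0) = 25.6288; S(3,1) = 14.3876; S(3,2) = 8.0770; S(3,3) = 4.5343
Terminal payoffs V(N, i) = max(S_T - K, 0):
  V(3,0) = 15.208832; V(3,1) = 3.967614; V(3,2) = 0.000000; V(3,3) = 0.000000
Backward induction: V(k, i) = exp(-r*dt) * [p * V(k+1, i) + (1-p) * V(k+1, i+1)].
  V(2,0) = exp(-r*dt) * [p*15.208832 + (1-p)*3.967614] = 8.818359
  V(2,1) = exp(-r*dt) * [p*3.967614 + (1-p)*0.000000] = 1.736604
  V(2,2) = exp(-r*dt) * [p*0.000000 + (1-p)*0.000000] = 0.000000
  V(1,0) = exp(-r*dt) * [p*8.818359 + (1-p)*1.736604] = 4.805841
  V(1,1) = exp(-r*dt) * [p*1.736604 + (1-p)*0.000000] = 0.760103
  V(0,0) = exp(-r*dt) * [p*4.805841 + (1-p)*0.760103] = 2.517591


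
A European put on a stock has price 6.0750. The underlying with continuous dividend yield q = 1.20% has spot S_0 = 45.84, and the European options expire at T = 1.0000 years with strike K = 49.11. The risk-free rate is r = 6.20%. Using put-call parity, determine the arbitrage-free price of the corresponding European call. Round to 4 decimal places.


Put-call parity: C - P = S_0 * exp(-qT) - K * exp(-rT).
S_0 * exp(-qT) = 45.8400 * 0.98807171 = 45.29320732
K * exp(-rT) = 49.1100 * 0.93988289 = 46.15764857
C = P + S*exp(-qT) - K*exp(-rT)
C = 6.0750 + 45.29320732 - 46.15764857 = 5.2106

Answer: Call price = 5.2106


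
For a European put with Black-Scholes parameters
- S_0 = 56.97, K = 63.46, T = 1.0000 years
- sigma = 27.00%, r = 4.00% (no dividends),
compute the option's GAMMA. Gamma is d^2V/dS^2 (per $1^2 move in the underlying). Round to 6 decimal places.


Answer: Gamma = 0.025761

Derivation:
d1 = -0.1164258247; d2 = -0.3864258247
phi(d1) = 0.3962475965; exp(-qT) = 1.0000000000; exp(-rT) = 0.9607894392
Gamma = exp(-qT) * phi(d1) / (S * sigma * sqrt(T)) = 1.0000000000 * 0.3962475965 / (56.9700 * 0.2700 * 1.0000000000) = 0.025761


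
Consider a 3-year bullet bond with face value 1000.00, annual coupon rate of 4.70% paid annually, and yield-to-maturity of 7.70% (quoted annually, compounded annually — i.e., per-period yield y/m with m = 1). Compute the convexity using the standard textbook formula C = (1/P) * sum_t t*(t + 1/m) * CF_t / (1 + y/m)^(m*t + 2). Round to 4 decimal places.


Answer: Convexity = 9.7103

Derivation:
Coupon per period c = face * coupon_rate / m = 47.000000
Periods per year m = 1; per-period yield y/m = 0.077000
Number of cashflows N = 3
Cashflows (t years, CF_t, discount factor 1/(1+y/m)^(m*t), PV):
  t = 1.0000: CF_t = 47.000000, DF = 0.928505, PV = 43.639740
  t = 2.0000: CF_t = 47.000000, DF = 0.862122, PV = 40.519721
  t = 3.0000: CF_t = 1047.000000, DF = 0.800484, PV = 838.107200
Price P = sum_t PV_t = 922.266662
Convexity numerator sum_t t*(t + 1/m) * CF_t / (1+y/m)^(m*t + 2):
  t = 1.0000: term = 75.245537
  t = 2.0000: term = 209.597595
  t = 3.0000: term = 8670.605187
Convexity = (1/P) * sum = 8955.448319 / 922.266662 = 9.710259


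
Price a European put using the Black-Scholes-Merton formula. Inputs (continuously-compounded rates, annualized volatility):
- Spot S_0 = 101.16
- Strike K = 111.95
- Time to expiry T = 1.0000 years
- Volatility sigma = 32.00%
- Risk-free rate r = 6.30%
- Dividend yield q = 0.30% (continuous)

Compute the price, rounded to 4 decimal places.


Answer: Price = 15.3285

Derivation:
d1 = (ln(S/K) + (r - q + 0.5*sigma^2) * T) / (sigma * sqrt(T)) = 0.03078462
d2 = d1 - sigma * sqrt(T) = -0.28921538
exp(-rT) = 0.93894347; exp(-qT) = 0.99700450
P = K * exp(-rT) * N(-d2) - S_0 * exp(-qT) * N(-d1)
N(-d1) = 0.48772065; N(-d2) = 0.61379172
P = 111.9500 * 0.93894347 * 0.61379172 - 101.1600 * 0.99700450 * 0.48772065 = 15.3285


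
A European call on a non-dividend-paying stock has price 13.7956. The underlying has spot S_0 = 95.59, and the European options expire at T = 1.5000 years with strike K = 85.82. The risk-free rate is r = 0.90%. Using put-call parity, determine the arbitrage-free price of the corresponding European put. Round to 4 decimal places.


Answer: Put price = 2.8748

Derivation:
Put-call parity: C - P = S_0 * exp(-qT) - K * exp(-rT).
S_0 * exp(-qT) = 95.5900 * 1.00000000 = 95.59000000
K * exp(-rT) = 85.8200 * 0.98659072 = 84.66921527
P = C - S*exp(-qT) + K*exp(-rT)
P = 13.7956 - 95.59000000 + 84.66921527 = 2.8748


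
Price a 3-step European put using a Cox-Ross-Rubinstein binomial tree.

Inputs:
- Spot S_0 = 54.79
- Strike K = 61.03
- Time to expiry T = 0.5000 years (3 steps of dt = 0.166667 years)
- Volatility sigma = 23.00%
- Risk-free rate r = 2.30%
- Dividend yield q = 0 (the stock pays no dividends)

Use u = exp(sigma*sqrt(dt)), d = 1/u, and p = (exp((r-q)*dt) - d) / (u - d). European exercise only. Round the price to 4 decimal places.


Answer: Price = V(0,0) = 6.9481

Derivation:
dt = T/N = 0.166667
u = exp(sigma*sqrt(dt)) = 1.098447; d = 1/u = 0.910376
p = (exp((r-q)*dt) - d) / (u - d) = 0.496965
Discount per step: exp(-r*dt) = 0.996174
Stock lattice S(k, i) with i counting down-moves:
  k=0: S(0,0) = 54.7900
  k=1: S(1,0) = 60.1839; S(1,1) = 49.8795
  k=2: S(2,0) = 66.1088; S(2,1) = 54.7900; S(2,2) = 45.4091
  k=3: S(3,0) = 72.6170; S(3,1) = 60.1839; S(3,2) = 49.8795; S(3,3) = 41.3394
Terminal payoffs V(N, i) = max(K - S_T, 0):
  V(3,0) = 0.000000; V(3,1) = 0.846104; V(3,2) = 11.150475; V(3,3) = 19.690586
Backward induction: V(k, i) = exp(-r*dt) * [p * V(k+1, i) + (1-p) * V(k+1, i+1)].
  V(2,0) = exp(-r*dt) * [p*0.000000 + (1-p)*0.846104] = 0.423992
  V(2,1) = exp(-r*dt) * [p*0.846104 + (1-p)*11.150475] = 6.006499
  V(2,2) = exp(-r*dt) * [p*11.150475 + (1-p)*19.690586] = 15.387356
  V(1,0) = exp(-r*dt) * [p*0.423992 + (1-p)*6.006499] = 3.219825
  V(1,1) = exp(-r*dt) * [p*6.006499 + (1-p)*15.387356] = 10.684368
  V(0,0) = exp(-r*dt) * [p*3.219825 + (1-p)*10.684368] = 6.948069


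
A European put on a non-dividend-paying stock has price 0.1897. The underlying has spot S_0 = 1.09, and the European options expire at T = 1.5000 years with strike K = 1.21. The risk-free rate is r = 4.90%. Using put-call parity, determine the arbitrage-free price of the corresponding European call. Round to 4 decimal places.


Answer: Call price = 0.1554

Derivation:
Put-call parity: C - P = S_0 * exp(-qT) - K * exp(-rT).
S_0 * exp(-qT) = 1.0900 * 1.00000000 = 1.09000000
K * exp(-rT) = 1.2100 * 0.92913615 = 1.12425474
C = P + S*exp(-qT) - K*exp(-rT)
C = 0.1897 + 1.09000000 - 1.12425474 = 0.1554


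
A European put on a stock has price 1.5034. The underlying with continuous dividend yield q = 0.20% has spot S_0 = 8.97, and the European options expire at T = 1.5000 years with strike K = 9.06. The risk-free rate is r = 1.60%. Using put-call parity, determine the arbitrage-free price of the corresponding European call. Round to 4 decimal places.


Put-call parity: C - P = S_0 * exp(-qT) - K * exp(-rT).
S_0 * exp(-qT) = 8.9700 * 0.99700450 = 8.94313032
K * exp(-rT) = 9.0600 * 0.97628571 = 8.84514853
C = P + S*exp(-qT) - K*exp(-rT)
C = 1.5034 + 8.94313032 - 8.84514853 = 1.6014

Answer: Call price = 1.6014


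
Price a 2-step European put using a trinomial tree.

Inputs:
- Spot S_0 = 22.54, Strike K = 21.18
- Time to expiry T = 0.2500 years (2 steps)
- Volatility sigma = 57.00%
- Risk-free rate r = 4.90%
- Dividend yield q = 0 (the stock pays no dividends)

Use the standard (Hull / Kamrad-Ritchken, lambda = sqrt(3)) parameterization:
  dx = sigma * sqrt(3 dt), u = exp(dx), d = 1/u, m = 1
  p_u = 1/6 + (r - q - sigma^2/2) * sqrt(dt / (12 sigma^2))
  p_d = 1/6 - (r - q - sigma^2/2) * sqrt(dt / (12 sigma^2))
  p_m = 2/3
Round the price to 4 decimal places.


dt = T/N = 0.125000; dx = sigma*sqrt(3*dt) = 0.349052
u = exp(dx) = 1.417723; d = 1/u = 0.705356
p_u = 0.146353, p_m = 0.666667, p_d = 0.186981
Discount per step: exp(-r*dt) = 0.993894
Stock lattice S(k, j) with j the centered position index:
  k=0: S(0,+0) = 22.5400
  k=1: S(1,-1) = 15.8987; S(1,+0) = 22.5400; S(1,+1) = 31.9555
  k=2: S(2,-2) = 11.2143; S(2,-1) = 15.8987; S(2,+0) = 22.5400; S(2,+1) = 31.9555; S(2,+2) = 45.3040
Terminal payoffs V(N, j) = max(K - S_T, 0):
  V(2,-2) = 9.965732; V(2,-1) = 5.281270; V(2,+0) = 0.000000; V(2,+1) = 0.000000; V(2,+2) = 0.000000
Backward induction: V(k, j) = exp(-r*dt) * [p_u * V(k+1, j+1) + p_m * V(k+1, j) + p_d * V(k+1, j-1)]
  V(1,-1) = exp(-r*dt) * [p_u*0.000000 + p_m*5.281270 + p_d*9.965732] = 5.351368
  V(1,+0) = exp(-r*dt) * [p_u*0.000000 + p_m*0.000000 + p_d*5.281270] = 0.981465
  V(1,+1) = exp(-r*dt) * [p_u*0.000000 + p_m*0.000000 + p_d*0.000000] = 0.000000
  V(0,+0) = exp(-r*dt) * [p_u*0.000000 + p_m*0.981465 + p_d*5.351368] = 1.644807

Answer: Price = V(0,0) = 1.6448


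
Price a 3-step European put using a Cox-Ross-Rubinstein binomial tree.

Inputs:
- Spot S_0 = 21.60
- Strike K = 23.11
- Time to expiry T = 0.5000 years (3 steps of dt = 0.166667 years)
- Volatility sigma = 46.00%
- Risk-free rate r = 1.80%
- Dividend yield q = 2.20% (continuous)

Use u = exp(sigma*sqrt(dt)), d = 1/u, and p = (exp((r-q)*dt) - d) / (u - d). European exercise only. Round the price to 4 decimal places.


Answer: Price = V(0,0) = 3.8728

Derivation:
dt = T/N = 0.166667
u = exp(sigma*sqrt(dt)) = 1.206585; d = 1/u = 0.828785
p = (exp((r-q)*dt) - d) / (u - d) = 0.451425
Discount per step: exp(-r*dt) = 0.997004
Stock lattice S(k, i) with i counting down-moves:
  k=0: S(0,0) = 21.6000
  k=1: S(1,0) = 26.0622; S(1,1) = 17.9018
  k=2: S(2,0) = 31.4463; S(2,1) = 21.6000; S(2,2) = 14.8367
  k=3: S(3,0) = 37.9427; S(3,1) = 26.0622; S(3,2) = 17.9018; S(3,3) = 12.2965
Terminal payoffs V(N, i) = max(K - S_T, 0):
  V(3,0) = 0.000000; V(3,1) = 0.000000; V(3,2) = 5.208239; V(3,3) = 10.813549
Backward induction: V(k, i) = exp(-r*dt) * [p * V(k+1, i) + (1-p) * V(k+1, i+1)].
  V(2,0) = exp(-r*dt) * [p*0.000000 + (1-p)*0.000000] = 0.000000
  V(2,1) = exp(-r*dt) * [p*0.000000 + (1-p)*5.208239] = 2.848551
  V(2,2) = exp(-r*dt) * [p*5.208239 + (1-p)*10.813549] = 8.258360
  V(1,0) = exp(-r*dt) * [p*0.000000 + (1-p)*2.848551] = 1.557963
  V(1,1) = exp(-r*dt) * [p*2.848551 + (1-p)*8.258360] = 5.798815
  V(0,0) = exp(-r*dt) * [p*1.557963 + (1-p)*5.798815] = 3.872753


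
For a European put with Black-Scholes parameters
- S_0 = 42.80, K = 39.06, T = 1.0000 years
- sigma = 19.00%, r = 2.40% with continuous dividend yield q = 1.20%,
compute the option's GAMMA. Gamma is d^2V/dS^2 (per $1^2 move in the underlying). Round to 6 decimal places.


d1 = 0.6394167218; d2 = 0.4494167218
phi(d1) = 0.3251835765; exp(-qT) = 0.9880717129; exp(-rT) = 0.9762857098
Gamma = exp(-qT) * phi(d1) / (S * sigma * sqrt(T)) = 0.9880717129 * 0.3251835765 / (42.8000 * 0.1900 * 1.0000000000) = 0.039511

Answer: Gamma = 0.039511


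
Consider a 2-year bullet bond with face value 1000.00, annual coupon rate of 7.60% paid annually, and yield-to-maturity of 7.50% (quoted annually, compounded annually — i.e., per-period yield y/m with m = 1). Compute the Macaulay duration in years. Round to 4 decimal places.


Coupon per period c = face * coupon_rate / m = 76.000000
Periods per year m = 1; per-period yield y/m = 0.075000
Number of cashflows N = 2
Cashflows (t years, CF_t, discount factor 1/(1+y/m)^(m*t), PV):
  t = 1.0000: CF_t = 76.000000, DF = 0.930233, PV = 70.697674
  t = 2.0000: CF_t = 1076.000000, DF = 0.865333, PV = 931.097891
Price P = sum_t PV_t = 1001.795565
Macaulay numerator sum_t t * PV_t:
  t * PV_t at t = 1.0000: 70.697674
  t * PV_t at t = 2.0000: 1862.195782
Macaulay duration D = (sum_t t * PV_t) / P = 1932.893456 / 1001.795565 = 1.929429

Answer: Macaulay duration = 1.9294 years


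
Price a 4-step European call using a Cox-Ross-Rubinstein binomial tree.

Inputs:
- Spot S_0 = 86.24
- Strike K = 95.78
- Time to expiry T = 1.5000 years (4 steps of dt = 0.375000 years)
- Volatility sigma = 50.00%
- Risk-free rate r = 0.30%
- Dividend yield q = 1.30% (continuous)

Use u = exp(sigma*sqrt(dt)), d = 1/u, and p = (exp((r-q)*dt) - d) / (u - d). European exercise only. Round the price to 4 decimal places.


dt = T/N = 0.375000
u = exp(sigma*sqrt(dt)) = 1.358235; d = 1/u = 0.736250
p = (exp((r-q)*dt) - d) / (u - d) = 0.418028
Discount per step: exp(-r*dt) = 0.998876
Stock lattice S(k, i) with i counting down-moves:
  k=0: S(0,0) = 86.2400
  k=1: S(1,0) = 117.1342; S(1,1) = 63.4942
  k=2: S(2,0) = 159.0958; S(2,1) = 86.2400; S(2,2) = 46.7475
  k=3: S(3,0) = 216.0895; S(3,1) = 117.1342; S(3,2) = 63.4942; S(3,3) = 34.4179
  k=4: S(4,0) = 293.5004; S(4,1) = 159.0958; S(4,2) = 86.2400; S(4,3) = 46.7475; S(4,4) = 25.3401
Terminal payoffs V(N, i) = max(S_T - K, 0):
  V(4,0) = 197.720393; V(4,1) = 63.315801; V(4,2) = 0.000000; V(4,3) = 0.000000; V(4,4) = 0.000000
Backward induction: V(k, i) = exp(-r*dt) * [p * V(k+1, i) + (1-p) * V(k+1, i+1)].
  V(3,0) = exp(-r*dt) * [p*197.720393 + (1-p)*63.315801] = 119.366338
  V(3,1) = exp(-r*dt) * [p*63.315801 + (1-p)*0.000000] = 26.438026
  V(3,2) = exp(-r*dt) * [p*0.000000 + (1-p)*0.000000] = 0.000000
  V(3,3) = exp(-r*dt) * [p*0.000000 + (1-p)*0.000000] = 0.000000
  V(2,0) = exp(-r*dt) * [p*119.366338 + (1-p)*26.438026] = 65.211270
  V(2,1) = exp(-r*dt) * [p*26.438026 + (1-p)*0.000000] = 11.039412
  V(2,2) = exp(-r*dt) * [p*0.000000 + (1-p)*0.000000] = 0.000000
  V(1,0) = exp(-r*dt) * [p*65.211270 + (1-p)*11.039412] = 33.646898
  V(1,1) = exp(-r*dt) * [p*11.039412 + (1-p)*0.000000] = 4.609596
  V(0,0) = exp(-r*dt) * [p*33.646898 + (1-p)*4.609596] = 16.729174

Answer: Price = V(0,0) = 16.7292


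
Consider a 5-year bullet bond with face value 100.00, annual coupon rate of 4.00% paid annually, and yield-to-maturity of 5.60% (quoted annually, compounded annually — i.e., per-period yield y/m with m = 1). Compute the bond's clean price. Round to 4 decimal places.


Answer: Price = 93.1862

Derivation:
Coupon per period c = face * coupon_rate / m = 4.000000
Periods per year m = 1; per-period yield y/m = 0.056000
Number of cashflows N = 5
Cashflows (t years, CF_t, discount factor 1/(1+y/m)^(m*t), PV):
  t = 1.0000: CF_t = 4.000000, DF = 0.946970, PV = 3.787879
  t = 2.0000: CF_t = 4.000000, DF = 0.896752, PV = 3.587006
  t = 3.0000: CF_t = 4.000000, DF = 0.849197, PV = 3.396786
  t = 4.0000: CF_t = 4.000000, DF = 0.804163, PV = 3.216654
  t = 5.0000: CF_t = 104.000000, DF = 0.761518, PV = 79.197915
Price P = sum_t PV_t = 93.186240


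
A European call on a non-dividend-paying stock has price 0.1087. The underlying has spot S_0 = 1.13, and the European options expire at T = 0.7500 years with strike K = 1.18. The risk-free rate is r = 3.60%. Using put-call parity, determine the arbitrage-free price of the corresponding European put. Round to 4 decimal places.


Put-call parity: C - P = S_0 * exp(-qT) - K * exp(-rT).
S_0 * exp(-qT) = 1.1300 * 1.00000000 = 1.13000000
K * exp(-rT) = 1.1800 * 0.97336124 = 1.14856626
P = C - S*exp(-qT) + K*exp(-rT)
P = 0.1087 - 1.13000000 + 1.14856626 = 0.1273

Answer: Put price = 0.1273


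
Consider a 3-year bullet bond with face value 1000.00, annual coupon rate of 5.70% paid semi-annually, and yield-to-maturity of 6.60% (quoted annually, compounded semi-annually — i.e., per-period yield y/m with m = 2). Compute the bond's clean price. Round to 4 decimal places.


Answer: Price = 975.8632

Derivation:
Coupon per period c = face * coupon_rate / m = 28.500000
Periods per year m = 2; per-period yield y/m = 0.033000
Number of cashflows N = 6
Cashflows (t years, CF_t, discount factor 1/(1+y/m)^(m*t), PV):
  t = 0.5000: CF_t = 28.500000, DF = 0.968054, PV = 27.589545
  t = 1.0000: CF_t = 28.500000, DF = 0.937129, PV = 26.708175
  t = 1.5000: CF_t = 28.500000, DF = 0.907192, PV = 25.854962
  t = 2.0000: CF_t = 28.500000, DF = 0.878211, PV = 25.029004
  t = 2.5000: CF_t = 28.500000, DF = 0.850156, PV = 24.229433
  t = 3.0000: CF_t = 1028.500000, DF = 0.822997, PV = 846.452061
Price P = sum_t PV_t = 975.863180
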